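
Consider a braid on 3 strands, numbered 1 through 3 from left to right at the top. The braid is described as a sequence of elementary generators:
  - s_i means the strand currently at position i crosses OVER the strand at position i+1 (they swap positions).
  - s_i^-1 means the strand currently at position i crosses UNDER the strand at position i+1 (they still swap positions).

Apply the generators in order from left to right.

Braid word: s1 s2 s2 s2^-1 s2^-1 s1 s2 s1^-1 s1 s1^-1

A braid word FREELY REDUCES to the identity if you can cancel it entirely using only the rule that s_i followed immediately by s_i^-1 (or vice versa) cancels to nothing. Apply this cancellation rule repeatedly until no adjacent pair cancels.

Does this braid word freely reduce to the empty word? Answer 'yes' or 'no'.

Gen 1 (s1): push. Stack: [s1]
Gen 2 (s2): push. Stack: [s1 s2]
Gen 3 (s2): push. Stack: [s1 s2 s2]
Gen 4 (s2^-1): cancels prior s2. Stack: [s1 s2]
Gen 5 (s2^-1): cancels prior s2. Stack: [s1]
Gen 6 (s1): push. Stack: [s1 s1]
Gen 7 (s2): push. Stack: [s1 s1 s2]
Gen 8 (s1^-1): push. Stack: [s1 s1 s2 s1^-1]
Gen 9 (s1): cancels prior s1^-1. Stack: [s1 s1 s2]
Gen 10 (s1^-1): push. Stack: [s1 s1 s2 s1^-1]
Reduced word: s1 s1 s2 s1^-1

Answer: no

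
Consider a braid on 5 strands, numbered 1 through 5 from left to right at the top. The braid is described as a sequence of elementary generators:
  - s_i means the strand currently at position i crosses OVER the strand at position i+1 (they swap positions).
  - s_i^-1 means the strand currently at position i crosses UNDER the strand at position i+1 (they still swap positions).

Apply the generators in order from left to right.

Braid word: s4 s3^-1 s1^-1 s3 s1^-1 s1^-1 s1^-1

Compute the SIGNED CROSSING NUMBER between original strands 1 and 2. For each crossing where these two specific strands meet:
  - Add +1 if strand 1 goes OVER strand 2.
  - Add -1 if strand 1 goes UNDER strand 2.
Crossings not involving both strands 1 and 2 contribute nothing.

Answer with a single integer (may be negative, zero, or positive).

Answer: 0

Derivation:
Gen 1: crossing 4x5. Both 1&2? no. Sum: 0
Gen 2: crossing 3x5. Both 1&2? no. Sum: 0
Gen 3: 1 under 2. Both 1&2? yes. Contrib: -1. Sum: -1
Gen 4: crossing 5x3. Both 1&2? no. Sum: -1
Gen 5: 2 under 1. Both 1&2? yes. Contrib: +1. Sum: 0
Gen 6: 1 under 2. Both 1&2? yes. Contrib: -1. Sum: -1
Gen 7: 2 under 1. Both 1&2? yes. Contrib: +1. Sum: 0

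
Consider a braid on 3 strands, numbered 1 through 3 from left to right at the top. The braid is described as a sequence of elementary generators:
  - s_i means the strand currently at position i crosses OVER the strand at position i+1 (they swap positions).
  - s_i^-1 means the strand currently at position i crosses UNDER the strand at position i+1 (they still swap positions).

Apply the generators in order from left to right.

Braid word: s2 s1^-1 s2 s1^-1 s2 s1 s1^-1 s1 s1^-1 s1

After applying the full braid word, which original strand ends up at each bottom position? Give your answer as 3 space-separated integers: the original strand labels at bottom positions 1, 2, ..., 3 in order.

Answer: 1 2 3

Derivation:
Gen 1 (s2): strand 2 crosses over strand 3. Perm now: [1 3 2]
Gen 2 (s1^-1): strand 1 crosses under strand 3. Perm now: [3 1 2]
Gen 3 (s2): strand 1 crosses over strand 2. Perm now: [3 2 1]
Gen 4 (s1^-1): strand 3 crosses under strand 2. Perm now: [2 3 1]
Gen 5 (s2): strand 3 crosses over strand 1. Perm now: [2 1 3]
Gen 6 (s1): strand 2 crosses over strand 1. Perm now: [1 2 3]
Gen 7 (s1^-1): strand 1 crosses under strand 2. Perm now: [2 1 3]
Gen 8 (s1): strand 2 crosses over strand 1. Perm now: [1 2 3]
Gen 9 (s1^-1): strand 1 crosses under strand 2. Perm now: [2 1 3]
Gen 10 (s1): strand 2 crosses over strand 1. Perm now: [1 2 3]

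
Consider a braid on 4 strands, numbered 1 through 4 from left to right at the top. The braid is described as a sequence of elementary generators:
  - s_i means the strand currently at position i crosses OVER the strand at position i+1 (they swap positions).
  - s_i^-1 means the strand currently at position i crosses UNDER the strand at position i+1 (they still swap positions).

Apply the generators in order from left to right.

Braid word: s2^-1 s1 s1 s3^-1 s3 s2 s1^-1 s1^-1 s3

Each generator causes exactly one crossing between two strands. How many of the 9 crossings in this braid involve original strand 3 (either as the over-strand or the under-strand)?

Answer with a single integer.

Gen 1: crossing 2x3. Involves strand 3? yes. Count so far: 1
Gen 2: crossing 1x3. Involves strand 3? yes. Count so far: 2
Gen 3: crossing 3x1. Involves strand 3? yes. Count so far: 3
Gen 4: crossing 2x4. Involves strand 3? no. Count so far: 3
Gen 5: crossing 4x2. Involves strand 3? no. Count so far: 3
Gen 6: crossing 3x2. Involves strand 3? yes. Count so far: 4
Gen 7: crossing 1x2. Involves strand 3? no. Count so far: 4
Gen 8: crossing 2x1. Involves strand 3? no. Count so far: 4
Gen 9: crossing 3x4. Involves strand 3? yes. Count so far: 5

Answer: 5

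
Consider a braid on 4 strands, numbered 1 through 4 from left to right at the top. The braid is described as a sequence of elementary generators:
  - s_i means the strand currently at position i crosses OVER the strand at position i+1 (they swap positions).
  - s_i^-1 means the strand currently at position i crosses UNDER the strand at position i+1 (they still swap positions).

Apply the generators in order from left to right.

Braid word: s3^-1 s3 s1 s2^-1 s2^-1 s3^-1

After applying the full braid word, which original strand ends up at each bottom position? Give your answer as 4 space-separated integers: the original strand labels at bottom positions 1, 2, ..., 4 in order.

Gen 1 (s3^-1): strand 3 crosses under strand 4. Perm now: [1 2 4 3]
Gen 2 (s3): strand 4 crosses over strand 3. Perm now: [1 2 3 4]
Gen 3 (s1): strand 1 crosses over strand 2. Perm now: [2 1 3 4]
Gen 4 (s2^-1): strand 1 crosses under strand 3. Perm now: [2 3 1 4]
Gen 5 (s2^-1): strand 3 crosses under strand 1. Perm now: [2 1 3 4]
Gen 6 (s3^-1): strand 3 crosses under strand 4. Perm now: [2 1 4 3]

Answer: 2 1 4 3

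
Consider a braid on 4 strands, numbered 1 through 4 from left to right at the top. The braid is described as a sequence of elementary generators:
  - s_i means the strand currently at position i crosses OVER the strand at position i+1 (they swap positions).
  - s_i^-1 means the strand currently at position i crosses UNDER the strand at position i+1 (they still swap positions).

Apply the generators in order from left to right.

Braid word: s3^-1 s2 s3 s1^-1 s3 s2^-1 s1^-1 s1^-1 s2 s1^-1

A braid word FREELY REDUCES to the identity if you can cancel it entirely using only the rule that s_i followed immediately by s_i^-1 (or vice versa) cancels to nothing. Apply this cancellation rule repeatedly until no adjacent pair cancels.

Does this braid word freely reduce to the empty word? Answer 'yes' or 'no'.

Gen 1 (s3^-1): push. Stack: [s3^-1]
Gen 2 (s2): push. Stack: [s3^-1 s2]
Gen 3 (s3): push. Stack: [s3^-1 s2 s3]
Gen 4 (s1^-1): push. Stack: [s3^-1 s2 s3 s1^-1]
Gen 5 (s3): push. Stack: [s3^-1 s2 s3 s1^-1 s3]
Gen 6 (s2^-1): push. Stack: [s3^-1 s2 s3 s1^-1 s3 s2^-1]
Gen 7 (s1^-1): push. Stack: [s3^-1 s2 s3 s1^-1 s3 s2^-1 s1^-1]
Gen 8 (s1^-1): push. Stack: [s3^-1 s2 s3 s1^-1 s3 s2^-1 s1^-1 s1^-1]
Gen 9 (s2): push. Stack: [s3^-1 s2 s3 s1^-1 s3 s2^-1 s1^-1 s1^-1 s2]
Gen 10 (s1^-1): push. Stack: [s3^-1 s2 s3 s1^-1 s3 s2^-1 s1^-1 s1^-1 s2 s1^-1]
Reduced word: s3^-1 s2 s3 s1^-1 s3 s2^-1 s1^-1 s1^-1 s2 s1^-1

Answer: no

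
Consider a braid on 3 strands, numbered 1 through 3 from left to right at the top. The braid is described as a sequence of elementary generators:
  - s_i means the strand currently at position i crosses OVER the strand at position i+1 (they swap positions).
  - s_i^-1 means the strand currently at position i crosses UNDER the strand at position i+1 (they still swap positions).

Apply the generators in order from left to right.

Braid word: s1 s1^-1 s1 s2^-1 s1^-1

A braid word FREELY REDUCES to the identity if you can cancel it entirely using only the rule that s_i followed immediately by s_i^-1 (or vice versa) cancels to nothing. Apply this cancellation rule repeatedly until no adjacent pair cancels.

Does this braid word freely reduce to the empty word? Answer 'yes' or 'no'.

Gen 1 (s1): push. Stack: [s1]
Gen 2 (s1^-1): cancels prior s1. Stack: []
Gen 3 (s1): push. Stack: [s1]
Gen 4 (s2^-1): push. Stack: [s1 s2^-1]
Gen 5 (s1^-1): push. Stack: [s1 s2^-1 s1^-1]
Reduced word: s1 s2^-1 s1^-1

Answer: no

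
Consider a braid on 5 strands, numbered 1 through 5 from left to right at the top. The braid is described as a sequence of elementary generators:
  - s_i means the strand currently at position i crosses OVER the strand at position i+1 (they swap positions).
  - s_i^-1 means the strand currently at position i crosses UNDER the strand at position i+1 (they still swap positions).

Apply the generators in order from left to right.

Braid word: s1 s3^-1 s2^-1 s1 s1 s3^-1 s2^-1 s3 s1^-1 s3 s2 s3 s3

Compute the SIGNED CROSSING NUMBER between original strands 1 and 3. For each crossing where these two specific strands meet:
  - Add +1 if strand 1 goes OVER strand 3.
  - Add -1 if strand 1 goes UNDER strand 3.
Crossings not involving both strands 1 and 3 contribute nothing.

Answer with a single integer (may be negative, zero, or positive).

Answer: -1

Derivation:
Gen 1: crossing 1x2. Both 1&3? no. Sum: 0
Gen 2: crossing 3x4. Both 1&3? no. Sum: 0
Gen 3: crossing 1x4. Both 1&3? no. Sum: 0
Gen 4: crossing 2x4. Both 1&3? no. Sum: 0
Gen 5: crossing 4x2. Both 1&3? no. Sum: 0
Gen 6: 1 under 3. Both 1&3? yes. Contrib: -1. Sum: -1
Gen 7: crossing 4x3. Both 1&3? no. Sum: -1
Gen 8: crossing 4x1. Both 1&3? no. Sum: -1
Gen 9: crossing 2x3. Both 1&3? no. Sum: -1
Gen 10: crossing 1x4. Both 1&3? no. Sum: -1
Gen 11: crossing 2x4. Both 1&3? no. Sum: -1
Gen 12: crossing 2x1. Both 1&3? no. Sum: -1
Gen 13: crossing 1x2. Both 1&3? no. Sum: -1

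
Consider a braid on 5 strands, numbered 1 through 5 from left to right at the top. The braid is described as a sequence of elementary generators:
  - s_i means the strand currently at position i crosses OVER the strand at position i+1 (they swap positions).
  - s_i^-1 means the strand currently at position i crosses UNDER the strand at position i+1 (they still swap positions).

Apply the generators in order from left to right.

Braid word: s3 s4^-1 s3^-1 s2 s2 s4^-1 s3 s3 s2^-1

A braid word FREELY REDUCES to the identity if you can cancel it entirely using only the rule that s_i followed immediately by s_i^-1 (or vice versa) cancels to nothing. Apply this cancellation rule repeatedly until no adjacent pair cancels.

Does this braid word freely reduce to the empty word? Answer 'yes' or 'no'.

Gen 1 (s3): push. Stack: [s3]
Gen 2 (s4^-1): push. Stack: [s3 s4^-1]
Gen 3 (s3^-1): push. Stack: [s3 s4^-1 s3^-1]
Gen 4 (s2): push. Stack: [s3 s4^-1 s3^-1 s2]
Gen 5 (s2): push. Stack: [s3 s4^-1 s3^-1 s2 s2]
Gen 6 (s4^-1): push. Stack: [s3 s4^-1 s3^-1 s2 s2 s4^-1]
Gen 7 (s3): push. Stack: [s3 s4^-1 s3^-1 s2 s2 s4^-1 s3]
Gen 8 (s3): push. Stack: [s3 s4^-1 s3^-1 s2 s2 s4^-1 s3 s3]
Gen 9 (s2^-1): push. Stack: [s3 s4^-1 s3^-1 s2 s2 s4^-1 s3 s3 s2^-1]
Reduced word: s3 s4^-1 s3^-1 s2 s2 s4^-1 s3 s3 s2^-1

Answer: no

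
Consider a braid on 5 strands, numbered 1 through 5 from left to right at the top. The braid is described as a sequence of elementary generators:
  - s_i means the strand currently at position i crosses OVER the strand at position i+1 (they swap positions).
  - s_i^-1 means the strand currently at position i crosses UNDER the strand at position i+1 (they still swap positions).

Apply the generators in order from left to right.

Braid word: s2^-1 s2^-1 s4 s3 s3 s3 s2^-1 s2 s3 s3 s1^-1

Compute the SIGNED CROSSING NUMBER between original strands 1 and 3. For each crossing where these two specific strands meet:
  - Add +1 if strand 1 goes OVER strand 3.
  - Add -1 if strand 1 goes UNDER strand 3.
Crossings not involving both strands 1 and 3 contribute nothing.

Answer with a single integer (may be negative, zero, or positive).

Answer: 0

Derivation:
Gen 1: crossing 2x3. Both 1&3? no. Sum: 0
Gen 2: crossing 3x2. Both 1&3? no. Sum: 0
Gen 3: crossing 4x5. Both 1&3? no. Sum: 0
Gen 4: crossing 3x5. Both 1&3? no. Sum: 0
Gen 5: crossing 5x3. Both 1&3? no. Sum: 0
Gen 6: crossing 3x5. Both 1&3? no. Sum: 0
Gen 7: crossing 2x5. Both 1&3? no. Sum: 0
Gen 8: crossing 5x2. Both 1&3? no. Sum: 0
Gen 9: crossing 5x3. Both 1&3? no. Sum: 0
Gen 10: crossing 3x5. Both 1&3? no. Sum: 0
Gen 11: crossing 1x2. Both 1&3? no. Sum: 0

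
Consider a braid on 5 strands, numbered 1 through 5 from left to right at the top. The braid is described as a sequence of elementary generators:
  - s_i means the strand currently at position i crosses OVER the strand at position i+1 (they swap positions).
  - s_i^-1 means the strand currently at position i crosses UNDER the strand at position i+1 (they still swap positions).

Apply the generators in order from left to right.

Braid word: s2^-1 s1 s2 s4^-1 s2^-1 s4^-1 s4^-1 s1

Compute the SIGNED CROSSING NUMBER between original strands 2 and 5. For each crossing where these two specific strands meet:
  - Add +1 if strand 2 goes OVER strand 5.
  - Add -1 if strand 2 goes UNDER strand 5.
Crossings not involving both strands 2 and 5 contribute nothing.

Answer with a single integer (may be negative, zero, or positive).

Gen 1: crossing 2x3. Both 2&5? no. Sum: 0
Gen 2: crossing 1x3. Both 2&5? no. Sum: 0
Gen 3: crossing 1x2. Both 2&5? no. Sum: 0
Gen 4: crossing 4x5. Both 2&5? no. Sum: 0
Gen 5: crossing 2x1. Both 2&5? no. Sum: 0
Gen 6: crossing 5x4. Both 2&5? no. Sum: 0
Gen 7: crossing 4x5. Both 2&5? no. Sum: 0
Gen 8: crossing 3x1. Both 2&5? no. Sum: 0

Answer: 0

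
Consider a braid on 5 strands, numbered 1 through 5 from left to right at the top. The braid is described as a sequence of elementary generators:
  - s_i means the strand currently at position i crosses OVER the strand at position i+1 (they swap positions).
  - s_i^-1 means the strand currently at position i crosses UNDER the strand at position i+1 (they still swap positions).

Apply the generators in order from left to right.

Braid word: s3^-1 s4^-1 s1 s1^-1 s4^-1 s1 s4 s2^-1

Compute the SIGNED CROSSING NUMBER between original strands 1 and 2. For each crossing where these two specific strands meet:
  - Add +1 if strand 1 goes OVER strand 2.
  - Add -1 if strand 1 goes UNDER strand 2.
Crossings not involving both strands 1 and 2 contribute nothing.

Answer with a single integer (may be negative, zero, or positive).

Gen 1: crossing 3x4. Both 1&2? no. Sum: 0
Gen 2: crossing 3x5. Both 1&2? no. Sum: 0
Gen 3: 1 over 2. Both 1&2? yes. Contrib: +1. Sum: 1
Gen 4: 2 under 1. Both 1&2? yes. Contrib: +1. Sum: 2
Gen 5: crossing 5x3. Both 1&2? no. Sum: 2
Gen 6: 1 over 2. Both 1&2? yes. Contrib: +1. Sum: 3
Gen 7: crossing 3x5. Both 1&2? no. Sum: 3
Gen 8: crossing 1x4. Both 1&2? no. Sum: 3

Answer: 3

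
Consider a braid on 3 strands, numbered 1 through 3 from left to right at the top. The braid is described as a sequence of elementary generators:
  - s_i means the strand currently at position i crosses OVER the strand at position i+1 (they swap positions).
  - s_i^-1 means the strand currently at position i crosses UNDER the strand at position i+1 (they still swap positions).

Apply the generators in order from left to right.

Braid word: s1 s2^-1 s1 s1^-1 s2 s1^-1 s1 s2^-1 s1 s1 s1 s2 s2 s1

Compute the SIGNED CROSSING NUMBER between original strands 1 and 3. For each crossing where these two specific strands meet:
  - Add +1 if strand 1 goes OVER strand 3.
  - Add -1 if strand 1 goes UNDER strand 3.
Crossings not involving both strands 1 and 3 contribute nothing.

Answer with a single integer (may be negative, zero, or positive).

Answer: -3

Derivation:
Gen 1: crossing 1x2. Both 1&3? no. Sum: 0
Gen 2: 1 under 3. Both 1&3? yes. Contrib: -1. Sum: -1
Gen 3: crossing 2x3. Both 1&3? no. Sum: -1
Gen 4: crossing 3x2. Both 1&3? no. Sum: -1
Gen 5: 3 over 1. Both 1&3? yes. Contrib: -1. Sum: -2
Gen 6: crossing 2x1. Both 1&3? no. Sum: -2
Gen 7: crossing 1x2. Both 1&3? no. Sum: -2
Gen 8: 1 under 3. Both 1&3? yes. Contrib: -1. Sum: -3
Gen 9: crossing 2x3. Both 1&3? no. Sum: -3
Gen 10: crossing 3x2. Both 1&3? no. Sum: -3
Gen 11: crossing 2x3. Both 1&3? no. Sum: -3
Gen 12: crossing 2x1. Both 1&3? no. Sum: -3
Gen 13: crossing 1x2. Both 1&3? no. Sum: -3
Gen 14: crossing 3x2. Both 1&3? no. Sum: -3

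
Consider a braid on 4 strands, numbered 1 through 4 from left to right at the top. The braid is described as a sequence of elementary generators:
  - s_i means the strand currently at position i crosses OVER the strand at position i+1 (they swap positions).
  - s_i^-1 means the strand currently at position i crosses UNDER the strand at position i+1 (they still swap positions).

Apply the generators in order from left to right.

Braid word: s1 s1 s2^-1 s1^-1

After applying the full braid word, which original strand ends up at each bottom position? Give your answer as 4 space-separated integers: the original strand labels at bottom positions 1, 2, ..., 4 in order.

Answer: 3 1 2 4

Derivation:
Gen 1 (s1): strand 1 crosses over strand 2. Perm now: [2 1 3 4]
Gen 2 (s1): strand 2 crosses over strand 1. Perm now: [1 2 3 4]
Gen 3 (s2^-1): strand 2 crosses under strand 3. Perm now: [1 3 2 4]
Gen 4 (s1^-1): strand 1 crosses under strand 3. Perm now: [3 1 2 4]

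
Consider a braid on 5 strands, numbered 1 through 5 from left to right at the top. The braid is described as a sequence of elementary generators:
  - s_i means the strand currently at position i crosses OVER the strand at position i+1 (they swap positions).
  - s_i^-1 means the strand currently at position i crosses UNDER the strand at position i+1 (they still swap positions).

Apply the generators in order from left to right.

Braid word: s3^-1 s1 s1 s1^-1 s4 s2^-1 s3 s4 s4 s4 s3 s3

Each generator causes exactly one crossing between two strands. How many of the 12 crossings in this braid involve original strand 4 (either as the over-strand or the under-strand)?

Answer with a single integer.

Answer: 2

Derivation:
Gen 1: crossing 3x4. Involves strand 4? yes. Count so far: 1
Gen 2: crossing 1x2. Involves strand 4? no. Count so far: 1
Gen 3: crossing 2x1. Involves strand 4? no. Count so far: 1
Gen 4: crossing 1x2. Involves strand 4? no. Count so far: 1
Gen 5: crossing 3x5. Involves strand 4? no. Count so far: 1
Gen 6: crossing 1x4. Involves strand 4? yes. Count so far: 2
Gen 7: crossing 1x5. Involves strand 4? no. Count so far: 2
Gen 8: crossing 1x3. Involves strand 4? no. Count so far: 2
Gen 9: crossing 3x1. Involves strand 4? no. Count so far: 2
Gen 10: crossing 1x3. Involves strand 4? no. Count so far: 2
Gen 11: crossing 5x3. Involves strand 4? no. Count so far: 2
Gen 12: crossing 3x5. Involves strand 4? no. Count so far: 2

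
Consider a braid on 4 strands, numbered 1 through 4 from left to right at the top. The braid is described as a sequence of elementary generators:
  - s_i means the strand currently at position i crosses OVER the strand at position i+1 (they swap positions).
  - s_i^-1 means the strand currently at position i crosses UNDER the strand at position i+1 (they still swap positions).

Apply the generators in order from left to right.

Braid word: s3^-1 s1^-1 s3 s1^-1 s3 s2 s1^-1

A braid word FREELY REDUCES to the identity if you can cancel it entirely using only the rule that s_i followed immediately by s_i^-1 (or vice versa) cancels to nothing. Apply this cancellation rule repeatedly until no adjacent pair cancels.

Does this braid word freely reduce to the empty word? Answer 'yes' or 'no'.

Answer: no

Derivation:
Gen 1 (s3^-1): push. Stack: [s3^-1]
Gen 2 (s1^-1): push. Stack: [s3^-1 s1^-1]
Gen 3 (s3): push. Stack: [s3^-1 s1^-1 s3]
Gen 4 (s1^-1): push. Stack: [s3^-1 s1^-1 s3 s1^-1]
Gen 5 (s3): push. Stack: [s3^-1 s1^-1 s3 s1^-1 s3]
Gen 6 (s2): push. Stack: [s3^-1 s1^-1 s3 s1^-1 s3 s2]
Gen 7 (s1^-1): push. Stack: [s3^-1 s1^-1 s3 s1^-1 s3 s2 s1^-1]
Reduced word: s3^-1 s1^-1 s3 s1^-1 s3 s2 s1^-1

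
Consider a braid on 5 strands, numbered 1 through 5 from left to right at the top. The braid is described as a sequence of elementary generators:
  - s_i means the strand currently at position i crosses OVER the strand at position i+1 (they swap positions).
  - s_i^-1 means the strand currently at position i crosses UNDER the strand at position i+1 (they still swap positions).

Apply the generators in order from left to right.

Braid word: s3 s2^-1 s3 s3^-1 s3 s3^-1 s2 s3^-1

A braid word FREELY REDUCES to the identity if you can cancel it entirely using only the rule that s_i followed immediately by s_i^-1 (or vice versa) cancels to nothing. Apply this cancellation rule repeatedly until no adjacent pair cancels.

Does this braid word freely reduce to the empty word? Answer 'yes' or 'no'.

Answer: yes

Derivation:
Gen 1 (s3): push. Stack: [s3]
Gen 2 (s2^-1): push. Stack: [s3 s2^-1]
Gen 3 (s3): push. Stack: [s3 s2^-1 s3]
Gen 4 (s3^-1): cancels prior s3. Stack: [s3 s2^-1]
Gen 5 (s3): push. Stack: [s3 s2^-1 s3]
Gen 6 (s3^-1): cancels prior s3. Stack: [s3 s2^-1]
Gen 7 (s2): cancels prior s2^-1. Stack: [s3]
Gen 8 (s3^-1): cancels prior s3. Stack: []
Reduced word: (empty)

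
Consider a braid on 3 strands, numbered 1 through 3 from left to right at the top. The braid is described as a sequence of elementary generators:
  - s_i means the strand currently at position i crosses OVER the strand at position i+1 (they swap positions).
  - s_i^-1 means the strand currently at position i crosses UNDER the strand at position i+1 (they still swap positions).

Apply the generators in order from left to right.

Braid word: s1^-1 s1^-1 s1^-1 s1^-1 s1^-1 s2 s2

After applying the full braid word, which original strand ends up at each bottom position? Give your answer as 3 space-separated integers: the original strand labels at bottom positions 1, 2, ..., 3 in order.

Answer: 2 1 3

Derivation:
Gen 1 (s1^-1): strand 1 crosses under strand 2. Perm now: [2 1 3]
Gen 2 (s1^-1): strand 2 crosses under strand 1. Perm now: [1 2 3]
Gen 3 (s1^-1): strand 1 crosses under strand 2. Perm now: [2 1 3]
Gen 4 (s1^-1): strand 2 crosses under strand 1. Perm now: [1 2 3]
Gen 5 (s1^-1): strand 1 crosses under strand 2. Perm now: [2 1 3]
Gen 6 (s2): strand 1 crosses over strand 3. Perm now: [2 3 1]
Gen 7 (s2): strand 3 crosses over strand 1. Perm now: [2 1 3]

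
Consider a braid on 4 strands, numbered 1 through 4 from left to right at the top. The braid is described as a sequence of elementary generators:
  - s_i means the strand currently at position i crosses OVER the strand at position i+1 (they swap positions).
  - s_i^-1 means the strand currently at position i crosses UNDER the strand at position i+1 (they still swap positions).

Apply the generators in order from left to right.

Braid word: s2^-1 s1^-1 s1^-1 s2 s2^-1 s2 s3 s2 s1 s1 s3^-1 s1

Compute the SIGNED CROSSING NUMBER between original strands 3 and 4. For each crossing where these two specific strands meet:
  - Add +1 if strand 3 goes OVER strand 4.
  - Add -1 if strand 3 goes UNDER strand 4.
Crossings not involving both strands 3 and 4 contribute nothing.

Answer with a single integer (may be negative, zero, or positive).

Answer: 1

Derivation:
Gen 1: crossing 2x3. Both 3&4? no. Sum: 0
Gen 2: crossing 1x3. Both 3&4? no. Sum: 0
Gen 3: crossing 3x1. Both 3&4? no. Sum: 0
Gen 4: crossing 3x2. Both 3&4? no. Sum: 0
Gen 5: crossing 2x3. Both 3&4? no. Sum: 0
Gen 6: crossing 3x2. Both 3&4? no. Sum: 0
Gen 7: 3 over 4. Both 3&4? yes. Contrib: +1. Sum: 1
Gen 8: crossing 2x4. Both 3&4? no. Sum: 1
Gen 9: crossing 1x4. Both 3&4? no. Sum: 1
Gen 10: crossing 4x1. Both 3&4? no. Sum: 1
Gen 11: crossing 2x3. Both 3&4? no. Sum: 1
Gen 12: crossing 1x4. Both 3&4? no. Sum: 1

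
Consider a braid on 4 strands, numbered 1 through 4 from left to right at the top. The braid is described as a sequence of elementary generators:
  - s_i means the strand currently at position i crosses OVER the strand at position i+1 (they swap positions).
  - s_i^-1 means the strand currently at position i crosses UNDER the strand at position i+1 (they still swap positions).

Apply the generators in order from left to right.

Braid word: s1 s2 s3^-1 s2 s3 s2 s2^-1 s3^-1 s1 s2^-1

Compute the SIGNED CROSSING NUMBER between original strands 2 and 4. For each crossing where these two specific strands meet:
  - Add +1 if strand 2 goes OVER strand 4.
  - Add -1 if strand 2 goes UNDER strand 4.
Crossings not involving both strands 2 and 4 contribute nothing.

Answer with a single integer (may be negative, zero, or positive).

Answer: 1

Derivation:
Gen 1: crossing 1x2. Both 2&4? no. Sum: 0
Gen 2: crossing 1x3. Both 2&4? no. Sum: 0
Gen 3: crossing 1x4. Both 2&4? no. Sum: 0
Gen 4: crossing 3x4. Both 2&4? no. Sum: 0
Gen 5: crossing 3x1. Both 2&4? no. Sum: 0
Gen 6: crossing 4x1. Both 2&4? no. Sum: 0
Gen 7: crossing 1x4. Both 2&4? no. Sum: 0
Gen 8: crossing 1x3. Both 2&4? no. Sum: 0
Gen 9: 2 over 4. Both 2&4? yes. Contrib: +1. Sum: 1
Gen 10: crossing 2x3. Both 2&4? no. Sum: 1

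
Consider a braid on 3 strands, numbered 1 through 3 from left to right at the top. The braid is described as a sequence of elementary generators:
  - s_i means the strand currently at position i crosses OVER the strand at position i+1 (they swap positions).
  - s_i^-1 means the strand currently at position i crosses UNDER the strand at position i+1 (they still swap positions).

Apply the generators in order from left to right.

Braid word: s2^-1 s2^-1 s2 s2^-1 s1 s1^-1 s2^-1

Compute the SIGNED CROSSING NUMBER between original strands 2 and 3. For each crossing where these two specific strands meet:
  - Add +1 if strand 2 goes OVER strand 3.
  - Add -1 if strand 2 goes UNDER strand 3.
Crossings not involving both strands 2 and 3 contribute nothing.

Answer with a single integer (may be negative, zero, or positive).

Answer: 1

Derivation:
Gen 1: 2 under 3. Both 2&3? yes. Contrib: -1. Sum: -1
Gen 2: 3 under 2. Both 2&3? yes. Contrib: +1. Sum: 0
Gen 3: 2 over 3. Both 2&3? yes. Contrib: +1. Sum: 1
Gen 4: 3 under 2. Both 2&3? yes. Contrib: +1. Sum: 2
Gen 5: crossing 1x2. Both 2&3? no. Sum: 2
Gen 6: crossing 2x1. Both 2&3? no. Sum: 2
Gen 7: 2 under 3. Both 2&3? yes. Contrib: -1. Sum: 1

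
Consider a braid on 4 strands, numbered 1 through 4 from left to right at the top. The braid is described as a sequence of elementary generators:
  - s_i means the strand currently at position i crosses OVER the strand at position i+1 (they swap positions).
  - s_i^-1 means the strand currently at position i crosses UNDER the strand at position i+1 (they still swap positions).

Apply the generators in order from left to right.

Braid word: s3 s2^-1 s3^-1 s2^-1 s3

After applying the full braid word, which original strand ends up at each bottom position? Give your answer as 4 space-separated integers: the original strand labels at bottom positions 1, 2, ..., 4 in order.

Answer: 1 3 2 4

Derivation:
Gen 1 (s3): strand 3 crosses over strand 4. Perm now: [1 2 4 3]
Gen 2 (s2^-1): strand 2 crosses under strand 4. Perm now: [1 4 2 3]
Gen 3 (s3^-1): strand 2 crosses under strand 3. Perm now: [1 4 3 2]
Gen 4 (s2^-1): strand 4 crosses under strand 3. Perm now: [1 3 4 2]
Gen 5 (s3): strand 4 crosses over strand 2. Perm now: [1 3 2 4]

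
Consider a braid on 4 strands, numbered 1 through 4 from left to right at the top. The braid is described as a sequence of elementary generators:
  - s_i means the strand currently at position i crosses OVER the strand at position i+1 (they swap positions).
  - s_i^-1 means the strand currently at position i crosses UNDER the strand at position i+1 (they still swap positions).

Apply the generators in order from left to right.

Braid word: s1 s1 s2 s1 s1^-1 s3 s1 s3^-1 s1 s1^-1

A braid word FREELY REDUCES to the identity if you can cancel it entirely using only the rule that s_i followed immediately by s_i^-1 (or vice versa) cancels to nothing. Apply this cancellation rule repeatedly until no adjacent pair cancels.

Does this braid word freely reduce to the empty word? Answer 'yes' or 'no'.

Answer: no

Derivation:
Gen 1 (s1): push. Stack: [s1]
Gen 2 (s1): push. Stack: [s1 s1]
Gen 3 (s2): push. Stack: [s1 s1 s2]
Gen 4 (s1): push. Stack: [s1 s1 s2 s1]
Gen 5 (s1^-1): cancels prior s1. Stack: [s1 s1 s2]
Gen 6 (s3): push. Stack: [s1 s1 s2 s3]
Gen 7 (s1): push. Stack: [s1 s1 s2 s3 s1]
Gen 8 (s3^-1): push. Stack: [s1 s1 s2 s3 s1 s3^-1]
Gen 9 (s1): push. Stack: [s1 s1 s2 s3 s1 s3^-1 s1]
Gen 10 (s1^-1): cancels prior s1. Stack: [s1 s1 s2 s3 s1 s3^-1]
Reduced word: s1 s1 s2 s3 s1 s3^-1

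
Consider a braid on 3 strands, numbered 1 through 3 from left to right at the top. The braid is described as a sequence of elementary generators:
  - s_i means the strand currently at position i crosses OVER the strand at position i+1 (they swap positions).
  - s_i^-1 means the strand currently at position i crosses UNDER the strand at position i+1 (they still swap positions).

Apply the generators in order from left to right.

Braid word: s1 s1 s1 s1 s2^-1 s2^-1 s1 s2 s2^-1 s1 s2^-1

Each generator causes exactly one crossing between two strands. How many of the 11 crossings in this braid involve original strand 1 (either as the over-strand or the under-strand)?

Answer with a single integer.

Gen 1: crossing 1x2. Involves strand 1? yes. Count so far: 1
Gen 2: crossing 2x1. Involves strand 1? yes. Count so far: 2
Gen 3: crossing 1x2. Involves strand 1? yes. Count so far: 3
Gen 4: crossing 2x1. Involves strand 1? yes. Count so far: 4
Gen 5: crossing 2x3. Involves strand 1? no. Count so far: 4
Gen 6: crossing 3x2. Involves strand 1? no. Count so far: 4
Gen 7: crossing 1x2. Involves strand 1? yes. Count so far: 5
Gen 8: crossing 1x3. Involves strand 1? yes. Count so far: 6
Gen 9: crossing 3x1. Involves strand 1? yes. Count so far: 7
Gen 10: crossing 2x1. Involves strand 1? yes. Count so far: 8
Gen 11: crossing 2x3. Involves strand 1? no. Count so far: 8

Answer: 8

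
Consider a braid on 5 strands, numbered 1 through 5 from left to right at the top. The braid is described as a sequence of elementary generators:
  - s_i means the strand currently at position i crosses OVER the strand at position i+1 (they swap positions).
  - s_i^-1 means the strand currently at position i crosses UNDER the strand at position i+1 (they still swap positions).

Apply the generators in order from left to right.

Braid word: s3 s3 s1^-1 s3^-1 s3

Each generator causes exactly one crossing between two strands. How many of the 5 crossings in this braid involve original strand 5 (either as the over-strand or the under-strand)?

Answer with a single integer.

Gen 1: crossing 3x4. Involves strand 5? no. Count so far: 0
Gen 2: crossing 4x3. Involves strand 5? no. Count so far: 0
Gen 3: crossing 1x2. Involves strand 5? no. Count so far: 0
Gen 4: crossing 3x4. Involves strand 5? no. Count so far: 0
Gen 5: crossing 4x3. Involves strand 5? no. Count so far: 0

Answer: 0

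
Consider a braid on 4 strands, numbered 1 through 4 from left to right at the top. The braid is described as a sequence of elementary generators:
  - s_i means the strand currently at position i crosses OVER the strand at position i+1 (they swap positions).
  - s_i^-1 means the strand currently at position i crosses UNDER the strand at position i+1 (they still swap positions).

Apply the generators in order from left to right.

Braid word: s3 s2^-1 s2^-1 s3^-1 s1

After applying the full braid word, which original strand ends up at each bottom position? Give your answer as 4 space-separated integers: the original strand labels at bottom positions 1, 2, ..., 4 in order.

Answer: 2 1 3 4

Derivation:
Gen 1 (s3): strand 3 crosses over strand 4. Perm now: [1 2 4 3]
Gen 2 (s2^-1): strand 2 crosses under strand 4. Perm now: [1 4 2 3]
Gen 3 (s2^-1): strand 4 crosses under strand 2. Perm now: [1 2 4 3]
Gen 4 (s3^-1): strand 4 crosses under strand 3. Perm now: [1 2 3 4]
Gen 5 (s1): strand 1 crosses over strand 2. Perm now: [2 1 3 4]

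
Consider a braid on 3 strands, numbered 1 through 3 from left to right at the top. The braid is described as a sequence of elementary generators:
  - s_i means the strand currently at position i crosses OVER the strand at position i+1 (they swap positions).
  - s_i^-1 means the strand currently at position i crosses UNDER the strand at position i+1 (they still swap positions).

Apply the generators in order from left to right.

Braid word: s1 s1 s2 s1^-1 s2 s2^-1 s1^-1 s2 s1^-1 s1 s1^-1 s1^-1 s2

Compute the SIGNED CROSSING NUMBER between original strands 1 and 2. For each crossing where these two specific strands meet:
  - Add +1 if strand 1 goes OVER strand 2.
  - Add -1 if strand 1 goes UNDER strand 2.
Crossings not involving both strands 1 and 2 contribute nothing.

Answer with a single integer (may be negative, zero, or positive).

Answer: 0

Derivation:
Gen 1: 1 over 2. Both 1&2? yes. Contrib: +1. Sum: 1
Gen 2: 2 over 1. Both 1&2? yes. Contrib: -1. Sum: 0
Gen 3: crossing 2x3. Both 1&2? no. Sum: 0
Gen 4: crossing 1x3. Both 1&2? no. Sum: 0
Gen 5: 1 over 2. Both 1&2? yes. Contrib: +1. Sum: 1
Gen 6: 2 under 1. Both 1&2? yes. Contrib: +1. Sum: 2
Gen 7: crossing 3x1. Both 1&2? no. Sum: 2
Gen 8: crossing 3x2. Both 1&2? no. Sum: 2
Gen 9: 1 under 2. Both 1&2? yes. Contrib: -1. Sum: 1
Gen 10: 2 over 1. Both 1&2? yes. Contrib: -1. Sum: 0
Gen 11: 1 under 2. Both 1&2? yes. Contrib: -1. Sum: -1
Gen 12: 2 under 1. Both 1&2? yes. Contrib: +1. Sum: 0
Gen 13: crossing 2x3. Both 1&2? no. Sum: 0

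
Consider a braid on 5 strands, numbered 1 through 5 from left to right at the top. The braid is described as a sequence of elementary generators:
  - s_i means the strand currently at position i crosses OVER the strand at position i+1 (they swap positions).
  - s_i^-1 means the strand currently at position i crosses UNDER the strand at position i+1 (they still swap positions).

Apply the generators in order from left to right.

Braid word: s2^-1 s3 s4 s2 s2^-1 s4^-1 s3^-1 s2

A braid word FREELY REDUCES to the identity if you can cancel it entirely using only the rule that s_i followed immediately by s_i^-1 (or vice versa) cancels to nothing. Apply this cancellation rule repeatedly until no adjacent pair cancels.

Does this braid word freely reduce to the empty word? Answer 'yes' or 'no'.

Answer: yes

Derivation:
Gen 1 (s2^-1): push. Stack: [s2^-1]
Gen 2 (s3): push. Stack: [s2^-1 s3]
Gen 3 (s4): push. Stack: [s2^-1 s3 s4]
Gen 4 (s2): push. Stack: [s2^-1 s3 s4 s2]
Gen 5 (s2^-1): cancels prior s2. Stack: [s2^-1 s3 s4]
Gen 6 (s4^-1): cancels prior s4. Stack: [s2^-1 s3]
Gen 7 (s3^-1): cancels prior s3. Stack: [s2^-1]
Gen 8 (s2): cancels prior s2^-1. Stack: []
Reduced word: (empty)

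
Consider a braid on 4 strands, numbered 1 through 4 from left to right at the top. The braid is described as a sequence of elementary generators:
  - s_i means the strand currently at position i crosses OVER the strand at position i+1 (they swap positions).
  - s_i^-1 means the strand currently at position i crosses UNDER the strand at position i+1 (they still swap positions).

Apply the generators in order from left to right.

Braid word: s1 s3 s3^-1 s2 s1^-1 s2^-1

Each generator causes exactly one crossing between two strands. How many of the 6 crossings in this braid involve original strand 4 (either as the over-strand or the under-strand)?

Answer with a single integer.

Answer: 2

Derivation:
Gen 1: crossing 1x2. Involves strand 4? no. Count so far: 0
Gen 2: crossing 3x4. Involves strand 4? yes. Count so far: 1
Gen 3: crossing 4x3. Involves strand 4? yes. Count so far: 2
Gen 4: crossing 1x3. Involves strand 4? no. Count so far: 2
Gen 5: crossing 2x3. Involves strand 4? no. Count so far: 2
Gen 6: crossing 2x1. Involves strand 4? no. Count so far: 2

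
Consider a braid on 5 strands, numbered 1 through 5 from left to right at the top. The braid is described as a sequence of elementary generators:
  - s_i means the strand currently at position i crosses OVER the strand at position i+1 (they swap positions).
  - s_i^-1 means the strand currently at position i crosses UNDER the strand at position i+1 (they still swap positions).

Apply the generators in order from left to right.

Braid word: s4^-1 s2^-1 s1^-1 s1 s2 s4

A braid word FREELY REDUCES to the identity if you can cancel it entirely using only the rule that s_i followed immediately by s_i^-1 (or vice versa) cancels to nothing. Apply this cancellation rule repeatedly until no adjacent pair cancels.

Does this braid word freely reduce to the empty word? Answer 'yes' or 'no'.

Gen 1 (s4^-1): push. Stack: [s4^-1]
Gen 2 (s2^-1): push. Stack: [s4^-1 s2^-1]
Gen 3 (s1^-1): push. Stack: [s4^-1 s2^-1 s1^-1]
Gen 4 (s1): cancels prior s1^-1. Stack: [s4^-1 s2^-1]
Gen 5 (s2): cancels prior s2^-1. Stack: [s4^-1]
Gen 6 (s4): cancels prior s4^-1. Stack: []
Reduced word: (empty)

Answer: yes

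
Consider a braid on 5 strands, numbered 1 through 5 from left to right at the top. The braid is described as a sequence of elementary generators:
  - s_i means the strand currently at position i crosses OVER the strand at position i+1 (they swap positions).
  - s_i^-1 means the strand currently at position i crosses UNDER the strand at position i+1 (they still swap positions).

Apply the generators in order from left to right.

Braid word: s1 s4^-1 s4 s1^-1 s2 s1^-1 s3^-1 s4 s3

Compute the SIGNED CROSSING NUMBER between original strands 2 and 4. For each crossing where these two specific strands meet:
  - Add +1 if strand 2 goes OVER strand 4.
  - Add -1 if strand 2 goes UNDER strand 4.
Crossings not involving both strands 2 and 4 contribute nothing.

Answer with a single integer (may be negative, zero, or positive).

Answer: -1

Derivation:
Gen 1: crossing 1x2. Both 2&4? no. Sum: 0
Gen 2: crossing 4x5. Both 2&4? no. Sum: 0
Gen 3: crossing 5x4. Both 2&4? no. Sum: 0
Gen 4: crossing 2x1. Both 2&4? no. Sum: 0
Gen 5: crossing 2x3. Both 2&4? no. Sum: 0
Gen 6: crossing 1x3. Both 2&4? no. Sum: 0
Gen 7: 2 under 4. Both 2&4? yes. Contrib: -1. Sum: -1
Gen 8: crossing 2x5. Both 2&4? no. Sum: -1
Gen 9: crossing 4x5. Both 2&4? no. Sum: -1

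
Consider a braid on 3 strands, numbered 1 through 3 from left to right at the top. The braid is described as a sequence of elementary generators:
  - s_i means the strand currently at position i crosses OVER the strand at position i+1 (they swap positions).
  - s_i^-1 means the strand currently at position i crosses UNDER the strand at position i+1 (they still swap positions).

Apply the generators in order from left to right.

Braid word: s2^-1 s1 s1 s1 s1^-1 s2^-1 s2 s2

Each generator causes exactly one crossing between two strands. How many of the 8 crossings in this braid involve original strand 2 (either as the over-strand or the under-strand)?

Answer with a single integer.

Gen 1: crossing 2x3. Involves strand 2? yes. Count so far: 1
Gen 2: crossing 1x3. Involves strand 2? no. Count so far: 1
Gen 3: crossing 3x1. Involves strand 2? no. Count so far: 1
Gen 4: crossing 1x3. Involves strand 2? no. Count so far: 1
Gen 5: crossing 3x1. Involves strand 2? no. Count so far: 1
Gen 6: crossing 3x2. Involves strand 2? yes. Count so far: 2
Gen 7: crossing 2x3. Involves strand 2? yes. Count so far: 3
Gen 8: crossing 3x2. Involves strand 2? yes. Count so far: 4

Answer: 4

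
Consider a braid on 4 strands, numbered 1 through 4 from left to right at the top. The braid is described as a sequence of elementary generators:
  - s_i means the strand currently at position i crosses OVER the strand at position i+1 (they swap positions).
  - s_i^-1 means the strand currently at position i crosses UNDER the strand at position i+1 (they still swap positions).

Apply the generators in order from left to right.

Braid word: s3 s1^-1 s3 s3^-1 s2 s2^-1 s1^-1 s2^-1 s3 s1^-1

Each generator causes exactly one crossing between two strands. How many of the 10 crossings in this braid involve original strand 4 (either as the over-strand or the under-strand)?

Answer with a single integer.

Gen 1: crossing 3x4. Involves strand 4? yes. Count so far: 1
Gen 2: crossing 1x2. Involves strand 4? no. Count so far: 1
Gen 3: crossing 4x3. Involves strand 4? yes. Count so far: 2
Gen 4: crossing 3x4. Involves strand 4? yes. Count so far: 3
Gen 5: crossing 1x4. Involves strand 4? yes. Count so far: 4
Gen 6: crossing 4x1. Involves strand 4? yes. Count so far: 5
Gen 7: crossing 2x1. Involves strand 4? no. Count so far: 5
Gen 8: crossing 2x4. Involves strand 4? yes. Count so far: 6
Gen 9: crossing 2x3. Involves strand 4? no. Count so far: 6
Gen 10: crossing 1x4. Involves strand 4? yes. Count so far: 7

Answer: 7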